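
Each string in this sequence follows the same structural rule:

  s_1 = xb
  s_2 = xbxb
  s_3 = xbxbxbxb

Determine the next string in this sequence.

Each string is two copies of the previous one concatenated.
One more doubling of xbxbxbxb gives the answer.

xbxbxbxbxbxbxbxb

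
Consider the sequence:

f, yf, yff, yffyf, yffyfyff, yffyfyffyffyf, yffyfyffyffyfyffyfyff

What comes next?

This is a Fibonacci-style word recurrence s(k) = s(k−1)·s(k−2): e.g. yf·f = yff.
The next term joins yffyfyffyffyfyffyfyff and yffyfyffyffyf.

yffyfyffyffyfyffyfyffyffyfyffyffyf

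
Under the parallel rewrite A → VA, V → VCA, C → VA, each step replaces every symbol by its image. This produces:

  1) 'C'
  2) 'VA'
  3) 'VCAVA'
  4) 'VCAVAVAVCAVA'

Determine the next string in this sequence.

VCAVAVAVCAVAVCAVAVCAVAVAVCAVA

Expanding VCAVAVAVCAVA: V→VCA, C→VA, A→VA, V→VCA, A→VA, V→VCA, A→VA, V→VCA, C→VA, A→VA, V→VCA, A→VA. Concatenated: VCA VA VA VCA VA VCA VA VCA VA VA VCA VA.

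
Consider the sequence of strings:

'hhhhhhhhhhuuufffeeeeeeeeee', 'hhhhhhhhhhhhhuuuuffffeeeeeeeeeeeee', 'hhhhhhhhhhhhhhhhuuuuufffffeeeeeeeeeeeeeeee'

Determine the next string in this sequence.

Each string has the form h^{3n+1} u^{n} f^{n} e^{3n+1}, where the shown terms are n = 3, 4, 5.
For the next term, n = 6, so the run lengths are 19, 6, 6, 19.

hhhhhhhhhhhhhhhhhhhuuuuuuffffffeeeeeeeeeeeeeeeeeee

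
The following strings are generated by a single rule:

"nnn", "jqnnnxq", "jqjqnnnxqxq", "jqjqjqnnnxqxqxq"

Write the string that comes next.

s(k+1) = jq·s(k)·xq, so each term gains jq as a prefix and xq as a suffix.
One more step from jqjqjqnnnxqxqxq gives the answer.

jqjqjqjqnnnxqxqxqxq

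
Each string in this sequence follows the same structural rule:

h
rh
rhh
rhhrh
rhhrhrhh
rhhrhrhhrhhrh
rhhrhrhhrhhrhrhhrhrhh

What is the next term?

This is a Fibonacci-style word recurrence s(k) = s(k−1)·s(k−2): e.g. rh·h = rhh.
So term 8 is rhhrhrhhrhhrhrhhrhrhh·rhhrhrhhrhhrh.

rhhrhrhhrhhrhrhhrhrhhrhhrhrhhrhhrh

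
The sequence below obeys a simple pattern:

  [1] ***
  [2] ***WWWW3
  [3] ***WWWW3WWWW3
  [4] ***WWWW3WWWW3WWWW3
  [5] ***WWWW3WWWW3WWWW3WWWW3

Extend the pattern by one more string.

***WWWW3WWWW3WWWW3WWWW3WWWW3

The strings grow by a fixed suffix WWWW3 each time.
So the next term is ***WWWW3WWWW3WWWW3WWWW3·WWWW3.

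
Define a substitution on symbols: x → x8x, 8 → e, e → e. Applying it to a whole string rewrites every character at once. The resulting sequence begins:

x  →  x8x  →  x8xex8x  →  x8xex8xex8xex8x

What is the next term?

x8xex8xex8xex8xex8xex8xex8xex8x

Replace each of the 15 characters of x8xex8xex8xex8x in place — x8x e x8x e x8x e x8x e x8x e x8x e x8x e x8x — and concatenate.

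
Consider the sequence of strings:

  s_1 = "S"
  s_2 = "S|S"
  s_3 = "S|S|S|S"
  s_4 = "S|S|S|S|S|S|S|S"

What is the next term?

Each string is two copies of the previous one joined by '|'.
Doubling S|S|S|S|S|S|S|S with '|' between the halves:

S|S|S|S|S|S|S|S|S|S|S|S|S|S|S|S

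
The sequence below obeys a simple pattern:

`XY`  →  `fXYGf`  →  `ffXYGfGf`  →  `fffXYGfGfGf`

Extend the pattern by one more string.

s(k+1) = f·s(k)·Gf, so each term gains f as a prefix and Gf as a suffix.
So the next term is f·fffXYGfGfGf·Gf.

ffffXYGfGfGfGf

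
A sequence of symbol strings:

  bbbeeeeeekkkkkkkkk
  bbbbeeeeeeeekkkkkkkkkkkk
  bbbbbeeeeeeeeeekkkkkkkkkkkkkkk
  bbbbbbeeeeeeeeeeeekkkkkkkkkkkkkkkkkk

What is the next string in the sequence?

Term n consists of n b's, followed by 2n e's, followed by 3n k's, where the shown terms are n = 3, 4, 5, 6.
At n = 7 the blocks have lengths 7, 14, 21.

bbbbbbbeeeeeeeeeeeeeekkkkkkkkkkkkkkkkkkkkk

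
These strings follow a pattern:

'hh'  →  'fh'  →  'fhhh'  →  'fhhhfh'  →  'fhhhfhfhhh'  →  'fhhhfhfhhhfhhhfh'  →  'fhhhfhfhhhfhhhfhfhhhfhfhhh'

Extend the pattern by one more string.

This is a Fibonacci-style word recurrence s(k) = s(k−1)·s(k−2): e.g. fh·hh = fhhh.
So term 8 is fhhhfhfhhhfhhhfhfhhhfhfhhh·fhhhfhfhhhfhhhfh.

fhhhfhfhhhfhhhfhfhhhfhfhhhfhhhfhfhhhfhhhfh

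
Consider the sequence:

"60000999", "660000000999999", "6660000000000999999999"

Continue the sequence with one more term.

66660000000000000999999999999

Each string has the form 6^{n} 0^{3n+1} 9^{3n} (n = 1, 2, …).
Setting n = 4 gives 4, 13, 12 characters in each block.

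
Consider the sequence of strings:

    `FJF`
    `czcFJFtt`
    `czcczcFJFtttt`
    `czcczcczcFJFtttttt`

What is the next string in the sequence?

s(k+1) = czc·s(k)·tt, so each term gains czc as a prefix and tt as a suffix.
One more step from czcczcczcFJFtttttt gives the answer.

czcczcczcczcFJFtttttttt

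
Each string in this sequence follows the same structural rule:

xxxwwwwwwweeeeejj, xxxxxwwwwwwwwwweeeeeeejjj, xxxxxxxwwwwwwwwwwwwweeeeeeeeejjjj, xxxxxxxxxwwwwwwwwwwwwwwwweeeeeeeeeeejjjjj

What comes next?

The n-th term is 2n-1 x's then 3n+1 w's then 2n+1 e's then n j's, where the shown terms are n = 2, 3, 4, 5.
At n = 6 the blocks have lengths 11, 19, 13, 6.

xxxxxxxxxxxwwwwwwwwwwwwwwwwwwweeeeeeeeeeeeejjjjjj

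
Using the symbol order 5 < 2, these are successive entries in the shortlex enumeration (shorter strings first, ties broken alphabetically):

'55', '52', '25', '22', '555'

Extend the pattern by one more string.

The successor of 555 increments the rightmost position that isn't already 2 and resets every position after it to 5.

552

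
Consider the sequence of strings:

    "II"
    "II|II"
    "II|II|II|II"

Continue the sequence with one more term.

II|II|II|II|II|II|II|II

Every step duplicates the string with '|' between the halves.
So the next term is two copies of II|II|II|II with '|' between the halves.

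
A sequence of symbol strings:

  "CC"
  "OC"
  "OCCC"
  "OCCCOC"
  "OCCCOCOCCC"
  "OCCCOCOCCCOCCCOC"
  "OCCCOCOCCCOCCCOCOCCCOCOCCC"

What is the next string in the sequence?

Each term (from the third on) is the previous term followed by the one before it: term 3 = OC·CC = OCCC.
Continuing: OCCCOCOCCCOCCCOCOCCCOCOCCC · OCCCOCOCCCOCCCOC gives term 8.

OCCCOCOCCCOCCCOCOCCCOCOCCCOCCCOCOCCCOCCCOC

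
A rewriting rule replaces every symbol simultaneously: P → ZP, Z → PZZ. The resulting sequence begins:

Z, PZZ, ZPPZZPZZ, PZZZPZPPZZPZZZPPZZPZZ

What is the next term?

ZPPZZPZZPZZZPPZZZPZPPZZPZZZPPZZPZZPZZZPZPPZZPZZZPPZZPZZ

φ(PZZZPZPPZZPZZZPPZZPZZ) expands symbol-by-symbol to ZP PZZ PZZ PZZ ZP PZZ ZP ZP PZZ PZZ ZP PZZ PZZ PZZ ZP ZP PZZ PZZ ZP PZZ PZZ; joining the 21 pieces gives the next term.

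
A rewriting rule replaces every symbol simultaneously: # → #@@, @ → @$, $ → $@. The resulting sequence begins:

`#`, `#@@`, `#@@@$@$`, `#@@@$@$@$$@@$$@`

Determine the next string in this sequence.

#@@@$@$@$$@@$$@@$$@$@@$@$$@$@@$

φ(#@@@$@$@$$@@$$@) expands symbol-by-symbol to #@@ @$ @$ @$ $@ @$ $@ @$ $@ $@ @$ @$ $@ $@ @$; joining the 15 pieces gives the next term.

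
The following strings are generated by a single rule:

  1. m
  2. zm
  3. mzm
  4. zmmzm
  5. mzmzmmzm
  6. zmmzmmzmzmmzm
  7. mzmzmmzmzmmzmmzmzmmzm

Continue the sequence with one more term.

Each term (from the third on) is the two preceding terms concatenated in order: term 3 = m·zm = mzm.
Continuing: zmmzmmzmzmmzm · mzmzmmzmzmmzmmzmzmmzm gives term 8.

zmmzmmzmzmmzmmzmzmmzmzmmzmmzmzmmzm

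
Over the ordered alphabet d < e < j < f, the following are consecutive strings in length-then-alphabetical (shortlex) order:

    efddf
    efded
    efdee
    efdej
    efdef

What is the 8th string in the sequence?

Stepping forward 3 times from efdef: efdef → efdjd → efdje, then the target.

efdjj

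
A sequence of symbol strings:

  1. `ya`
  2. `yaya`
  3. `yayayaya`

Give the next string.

yayayayayayayaya

Every step duplicates the string.
One more doubling of yayayaya gives the answer.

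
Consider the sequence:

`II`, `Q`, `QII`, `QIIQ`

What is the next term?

From term 3 onward, concatenate the last term with the second-to-last: Q·II = QII, QII·Q = QIIQ, …
So term 5 is QIIQ·QII.

QIIQQII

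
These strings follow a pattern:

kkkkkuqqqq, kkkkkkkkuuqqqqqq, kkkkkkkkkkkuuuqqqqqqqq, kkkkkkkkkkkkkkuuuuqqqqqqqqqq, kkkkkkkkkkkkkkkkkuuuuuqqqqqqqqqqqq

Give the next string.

Term n consists of 3n-1 k's, followed by n-1 u's, followed by 2n q's, where the shown terms are n = 2, 3, 4, 5, 6.
At n = 7 the blocks have lengths 20, 6, 14.

kkkkkkkkkkkkkkkkkkkkuuuuuuqqqqqqqqqqqqqq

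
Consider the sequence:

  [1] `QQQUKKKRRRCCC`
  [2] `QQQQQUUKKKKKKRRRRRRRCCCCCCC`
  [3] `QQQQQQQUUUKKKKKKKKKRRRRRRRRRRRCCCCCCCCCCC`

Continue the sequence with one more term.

QQQQQQQQQUUUUKKKKKKKKKKKKRRRRRRRRRRRRRRRCCCCCCCCCCCCCCC

Reading off run lengths: Q runs 3, 5, 7; U runs 1, 2, 3; K runs 3, 6, 9; R runs 3, 7, 11; C runs 3, 7, 11 — each is linear in n (n = 1, 2, …).
At n = 4 the blocks have lengths 9, 4, 12, 15, 15.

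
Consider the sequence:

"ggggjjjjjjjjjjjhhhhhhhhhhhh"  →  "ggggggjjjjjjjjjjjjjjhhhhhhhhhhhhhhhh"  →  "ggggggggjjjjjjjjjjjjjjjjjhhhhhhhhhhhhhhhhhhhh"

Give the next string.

ggggggggggjjjjjjjjjjjjjjjjjjjjhhhhhhhhhhhhhhhhhhhhhhhh

Each string has the form g^{2n-2} j^{3n+2} h^{4n}, where the shown terms are n = 3, 4, 5.
For the next term, n = 6, so the run lengths are 10, 20, 24.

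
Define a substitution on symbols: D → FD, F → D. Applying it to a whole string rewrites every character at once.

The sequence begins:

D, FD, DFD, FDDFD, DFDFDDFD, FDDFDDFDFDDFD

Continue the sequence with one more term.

Replace each of the 13 characters of FDDFDDFDFDDFD in place — D FD FD D FD FD D FD D FD FD D FD — and concatenate.

DFDFDDFDFDDFDDFDFDDFD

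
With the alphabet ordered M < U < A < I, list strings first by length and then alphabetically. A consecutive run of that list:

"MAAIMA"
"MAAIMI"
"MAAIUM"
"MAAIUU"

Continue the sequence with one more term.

MAAIUA

Treat MAAIUU as a base-4 numeral over the given alphabet and add one, carrying through any trailing I's.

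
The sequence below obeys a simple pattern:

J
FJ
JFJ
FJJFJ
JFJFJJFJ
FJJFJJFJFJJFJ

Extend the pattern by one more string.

Each term (from the third on) is the two preceding terms concatenated in order: term 3 = J·FJ = JFJ.
Continuing: JFJFJJFJ · FJJFJJFJFJJFJ gives term 7.

JFJFJJFJFJJFJJFJFJJFJ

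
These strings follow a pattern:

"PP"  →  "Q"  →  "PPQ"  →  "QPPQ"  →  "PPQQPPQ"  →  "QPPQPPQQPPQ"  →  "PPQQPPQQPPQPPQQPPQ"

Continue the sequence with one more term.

This is a Fibonacci-style word recurrence s(k) = s(k−2)·s(k−1): e.g. PP·Q = PPQ.
So term 8 is QPPQPPQQPPQ·PPQQPPQQPPQPPQQPPQ.

QPPQPPQQPPQPPQQPPQQPPQPPQQPPQ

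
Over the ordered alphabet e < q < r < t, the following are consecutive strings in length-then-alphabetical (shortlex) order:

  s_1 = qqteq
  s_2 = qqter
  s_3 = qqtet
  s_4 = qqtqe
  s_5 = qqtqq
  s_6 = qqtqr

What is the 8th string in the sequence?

Advancing 2 positions from qqtqr through qqtqr → qqtqt reaches term 8.

qqtre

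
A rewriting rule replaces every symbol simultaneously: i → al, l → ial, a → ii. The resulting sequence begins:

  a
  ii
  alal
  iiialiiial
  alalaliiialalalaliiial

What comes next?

iiialiiialiiialalalaliiialiiialiiialiiialalalaliiial

Applying the rule to each of the 22 symbols of alalaliiialalalaliiial gives the pieces ii ial ii ial ii ial al al al ii ial ii ial ii ial ii ial al al al ii ial, which concatenate to the answer.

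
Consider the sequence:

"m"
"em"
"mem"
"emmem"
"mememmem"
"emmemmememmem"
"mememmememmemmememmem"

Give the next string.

From term 3 onward, concatenate the second-to-last term with the last: m·em = mem, em·mem = emmem, …
The next term joins emmemmememmem and mememmememmemmememmem.

emmemmememmemmememmememmemmememmem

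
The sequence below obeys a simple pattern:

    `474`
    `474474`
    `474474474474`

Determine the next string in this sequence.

Each string is two copies of the previous one concatenated.
So the next term is two copies of 474474474474.

474474474474474474474474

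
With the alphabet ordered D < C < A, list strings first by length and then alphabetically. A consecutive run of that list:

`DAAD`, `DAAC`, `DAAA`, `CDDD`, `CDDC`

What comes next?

CDDA

Treat CDDC as a base-3 numeral over the given alphabet and add one, carrying through any trailing A's.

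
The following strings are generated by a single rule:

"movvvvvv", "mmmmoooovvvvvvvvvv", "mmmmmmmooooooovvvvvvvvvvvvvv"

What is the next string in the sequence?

mmmmmmmmmmoooooooooovvvvvvvvvvvvvvvvvv

Reading off run lengths: m runs 1, 4, 7; o runs 1, 4, 7; v runs 6, 10, 14 — each is linear in n (n = 1, 2, …).
For the next term, n = 4, so the run lengths are 10, 10, 18.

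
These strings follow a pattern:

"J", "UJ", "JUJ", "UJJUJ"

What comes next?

JUJUJJUJ

From term 3 onward, concatenate the second-to-last term with the last: J·UJ = JUJ, UJ·JUJ = UJJUJ, …
The next term joins JUJ and UJJUJ.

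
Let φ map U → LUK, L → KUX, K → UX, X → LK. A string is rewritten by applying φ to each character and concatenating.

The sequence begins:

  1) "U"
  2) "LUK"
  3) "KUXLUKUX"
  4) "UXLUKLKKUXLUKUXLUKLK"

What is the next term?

Rewriting the 20 symbols of UXLUKLKKUXLUKUXLUKLK one by one yields LUK LK KUX LUK UX KUX UX UX LUK LK KUX LUK UX LUK LK KUX LUK UX KUX UX; concatenated:

LUKLKKUXLUKUXKUXUXUXLUKLKKUXLUKUXLUKLKKUXLUKUXKUXUX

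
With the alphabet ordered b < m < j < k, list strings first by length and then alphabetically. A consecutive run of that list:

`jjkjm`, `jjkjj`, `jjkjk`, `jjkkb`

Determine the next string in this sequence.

Treat jjkkb as a base-4 numeral over the given alphabet and add one, carrying through any trailing k's.

jjkkm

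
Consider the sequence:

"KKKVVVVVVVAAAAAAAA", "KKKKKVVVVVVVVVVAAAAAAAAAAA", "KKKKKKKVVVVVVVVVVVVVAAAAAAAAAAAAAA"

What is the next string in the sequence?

KKKKKKKKKVVVVVVVVVVVVVVVVAAAAAAAAAAAAAAAAA

Term n consists of 2n-1 K's, followed by 3n+1 V's, followed by 3n+2 A's, where the shown terms are n = 2, 3, 4.
For the next term, n = 5, so the run lengths are 9, 16, 17.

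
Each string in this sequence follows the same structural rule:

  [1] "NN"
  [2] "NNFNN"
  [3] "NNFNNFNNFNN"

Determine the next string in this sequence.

NNFNNFNNFNNFNNFNNFNNFNN

s(k+1) = s(k)·F·s(k) — each term doubles the last with 'F' between the halves.
One more doubling of NNFNNFNNFNN gives the answer.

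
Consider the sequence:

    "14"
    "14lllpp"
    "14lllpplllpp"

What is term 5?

14lllpplllpplllpplllpp

The strings grow by a fixed suffix lllpp each time.
From 14lllpplllpp, 2 further steps: 14lllpplllpp → 14lllpplllpplllpp → (answer).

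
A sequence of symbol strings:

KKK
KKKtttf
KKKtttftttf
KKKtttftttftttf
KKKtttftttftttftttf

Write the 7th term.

Every step adds tttf to the end: s(k+1) = s(k)·tttf.
From KKKtttftttftttftttf, 2 further steps: KKKtttftttftttftttf → KKKtttftttftttftttftttf → (answer).

KKKtttftttftttftttftttftttf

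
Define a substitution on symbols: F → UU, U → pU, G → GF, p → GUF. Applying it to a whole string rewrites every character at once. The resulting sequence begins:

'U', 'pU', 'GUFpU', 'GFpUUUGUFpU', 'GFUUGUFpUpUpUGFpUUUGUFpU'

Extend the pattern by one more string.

Applying the rule to each of the 24 symbols of GFUUGUFpUpUpUGFpUUUGUFpU gives the pieces GF UU pU pU GF pU UU GUF pU GUF pU GUF pU GF UU GUF pU pU pU GF pU UU GUF pU, which concatenate to the answer.

GFUUpUpUGFpUUUGUFpUGUFpUGUFpUGFUUGUFpUpUpUGFpUUUGUFpU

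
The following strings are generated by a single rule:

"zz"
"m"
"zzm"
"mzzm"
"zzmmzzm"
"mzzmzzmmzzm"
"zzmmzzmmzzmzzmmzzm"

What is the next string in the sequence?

This is a Fibonacci-style word recurrence s(k) = s(k−2)·s(k−1): e.g. zz·m = zzm.
The next term joins mzzmzzmmzzm and zzmmzzmmzzmzzmmzzm.

mzzmzzmmzzmzzmmzzmmzzmzzmmzzm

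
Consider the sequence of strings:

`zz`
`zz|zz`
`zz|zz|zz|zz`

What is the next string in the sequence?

Each string is two copies of the previous one joined by '|'.
Doubling zz|zz|zz|zz with '|' between the halves:

zz|zz|zz|zz|zz|zz|zz|zz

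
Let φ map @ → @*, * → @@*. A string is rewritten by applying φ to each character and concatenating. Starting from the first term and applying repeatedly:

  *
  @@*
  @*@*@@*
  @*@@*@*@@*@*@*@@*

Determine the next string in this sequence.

Rewriting the 17 symbols of @*@@*@*@@*@*@*@@* one by one yields @* @@* @* @* @@* @* @@* @* @* @@* @* @@* @* @@* @* @* @@*; concatenated:

@*@@*@*@*@@*@*@@*@*@*@@*@*@@*@*@@*@*@*@@*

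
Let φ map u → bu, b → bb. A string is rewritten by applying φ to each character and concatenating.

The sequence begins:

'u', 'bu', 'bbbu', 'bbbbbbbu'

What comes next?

bbbbbbbbbbbbbbbu

Rewriting each symbol of bbbbbbbu: b→bb, b→bb, b→bb, b→bb, b→bb, b→bb, b→bb, u→bu, which concatenates to bb bb bb bb bb bb bb bu.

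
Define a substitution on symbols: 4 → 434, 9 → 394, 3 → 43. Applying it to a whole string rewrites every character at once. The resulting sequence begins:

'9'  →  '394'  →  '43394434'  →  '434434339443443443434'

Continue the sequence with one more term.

Replace each of the 21 characters of 434434339443443443434 in place — 434 43 434 434 43 434 43 43 394 434 434 43 434 434 43 434 434 43 434 43 434 — and concatenate.

4344343443443434434339443443443434434434344344343443434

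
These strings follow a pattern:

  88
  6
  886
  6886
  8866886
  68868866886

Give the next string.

886688668868866886

Each term (from the third on) is the two preceding terms concatenated in order: term 3 = 88·6 = 886.
The next term joins 8866886 and 68868866886.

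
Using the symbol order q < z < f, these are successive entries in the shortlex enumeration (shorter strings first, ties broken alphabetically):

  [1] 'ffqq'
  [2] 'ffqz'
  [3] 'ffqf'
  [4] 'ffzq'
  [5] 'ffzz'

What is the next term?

Find the rightmost character of ffzz below f, bump it to the next letter, and reset everything to its right to q.

ffzf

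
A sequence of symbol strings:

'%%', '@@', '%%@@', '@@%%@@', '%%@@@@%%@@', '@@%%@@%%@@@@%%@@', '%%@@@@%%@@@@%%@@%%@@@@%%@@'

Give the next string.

Each term (from the third on) is the two preceding terms concatenated in order: term 3 = %%·@@ = %%@@.
So term 8 is @@%%@@%%@@@@%%@@·%%@@@@%%@@@@%%@@%%@@@@%%@@.

@@%%@@%%@@@@%%@@%%@@@@%%@@@@%%@@%%@@@@%%@@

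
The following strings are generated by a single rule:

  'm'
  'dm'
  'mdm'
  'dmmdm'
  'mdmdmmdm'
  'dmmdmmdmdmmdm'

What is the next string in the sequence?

From term 3 onward, concatenate the second-to-last term with the last: m·dm = mdm, dm·mdm = dmmdm, …
Continuing: mdmdmmdm · dmmdmmdmdmmdm gives term 7.

mdmdmmdmdmmdmmdmdmmdm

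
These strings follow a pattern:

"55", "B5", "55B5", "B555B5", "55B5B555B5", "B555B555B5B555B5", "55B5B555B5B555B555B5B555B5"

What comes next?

Each term (from the third on) is the two preceding terms concatenated in order: term 3 = 55·B5 = 55B5.
So term 8 is B555B555B5B555B5·55B5B555B5B555B555B5B555B5.

B555B555B5B555B555B5B555B5B555B555B5B555B5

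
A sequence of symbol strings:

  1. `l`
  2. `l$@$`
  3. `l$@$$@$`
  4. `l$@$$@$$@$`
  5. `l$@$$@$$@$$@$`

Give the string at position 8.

Each term is the previous one with $@$ appended.
From l$@$$@$$@$$@$, 3 further steps: l$@$$@$$@$$@$ → l$@$$@$$@$$@$$@$ → l$@$$@$$@$$@$$@$$@$ → (answer).

l$@$$@$$@$$@$$@$$@$$@$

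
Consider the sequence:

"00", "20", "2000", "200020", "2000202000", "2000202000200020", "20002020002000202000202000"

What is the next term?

200020200020002020002020002000202000200020

Each term (from the third on) is the previous term followed by the one before it: term 3 = 20·00 = 2000.
The next term joins 20002020002000202000202000 and 2000202000200020.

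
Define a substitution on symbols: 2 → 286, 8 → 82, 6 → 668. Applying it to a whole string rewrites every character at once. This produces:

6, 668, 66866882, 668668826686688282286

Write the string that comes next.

Rewriting the 21 symbols of 668668826686688282286 one by one yields 668 668 82 668 668 82 82 286 668 668 82 668 668 82 82 286 82 286 286 82 668; concatenated:

6686688266866882822866686688266866882822868228628682668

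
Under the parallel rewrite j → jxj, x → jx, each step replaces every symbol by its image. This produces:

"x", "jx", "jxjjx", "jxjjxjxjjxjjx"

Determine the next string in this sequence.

φ(jxjjxjxjjxjjx) expands symbol-by-symbol to jxj jx jxj jxj jx jxj jx jxj jxj jx jxj jxj jx; joining the 13 pieces gives the next term.

jxjjxjxjjxjjxjxjjxjxjjxjjxjxjjxjjx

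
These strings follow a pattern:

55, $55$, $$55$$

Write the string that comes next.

Every step adds $ to the front and $ to the end of the previous string.
So the next term is $·$$55$$·$.

$$$55$$$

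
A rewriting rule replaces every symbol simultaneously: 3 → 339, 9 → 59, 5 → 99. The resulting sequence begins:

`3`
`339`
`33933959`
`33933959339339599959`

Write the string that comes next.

339339593393395999593393395933933959995959599959

Applying the rule to each of the 20 symbols of 33933959339339599959 gives the pieces 339 339 59 339 339 59 99 59 339 339 59 339 339 59 99 59 59 59 99 59, which concatenate to the answer.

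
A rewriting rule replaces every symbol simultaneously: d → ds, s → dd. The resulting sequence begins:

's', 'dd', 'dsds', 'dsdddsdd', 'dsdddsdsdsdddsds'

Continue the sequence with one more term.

dsdddsdsdsdddsdddsdddsdsdsdddsdd

Applying the rule to each of the 16 symbols of dsdddsdsdsdddsds gives the pieces ds dd ds ds ds dd ds dd ds dd ds ds ds dd ds dd, which concatenate to the answer.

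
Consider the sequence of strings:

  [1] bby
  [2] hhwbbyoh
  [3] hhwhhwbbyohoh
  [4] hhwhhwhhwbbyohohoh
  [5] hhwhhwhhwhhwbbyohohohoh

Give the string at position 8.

Each term wraps the previous one in hhw on the left and oh on the right.
From hhwhhwhhwhhwbbyohohohoh, 3 further steps: hhwhhwhhwhhwbbyohohohoh → hhwhhwhhwhhwhhwbbyohohohohoh → hhwhhwhhwhhwhhwhhwbbyohohohohohoh → (answer).

hhwhhwhhwhhwhhwhhwhhwbbyohohohohohohoh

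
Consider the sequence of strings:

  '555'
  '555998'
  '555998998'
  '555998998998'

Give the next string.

555998998998998

The strings grow by a fixed suffix 998 each time.
One more step from 555998998998 gives the answer.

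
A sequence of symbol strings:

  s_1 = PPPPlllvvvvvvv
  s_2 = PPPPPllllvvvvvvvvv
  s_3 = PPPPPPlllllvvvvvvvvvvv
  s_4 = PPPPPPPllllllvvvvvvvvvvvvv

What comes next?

Each string has the form P^{n+1} l^{n} v^{2n+1}, where the shown terms are n = 3, 4, 5, 6.
For the next term, n = 7, so the run lengths are 8, 7, 15.

PPPPPPPPlllllllvvvvvvvvvvvvvvv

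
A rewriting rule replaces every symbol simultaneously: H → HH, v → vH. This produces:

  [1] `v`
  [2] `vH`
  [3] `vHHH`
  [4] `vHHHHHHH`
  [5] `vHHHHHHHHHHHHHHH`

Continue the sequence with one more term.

vHHHHHHHHHHHHHHHHHHHHHHHHHHHHHHH

Replace each of the 16 characters of vHHHHHHHHHHHHHHH in place — vH HH HH HH HH HH HH HH HH HH HH HH HH HH HH HH — and concatenate.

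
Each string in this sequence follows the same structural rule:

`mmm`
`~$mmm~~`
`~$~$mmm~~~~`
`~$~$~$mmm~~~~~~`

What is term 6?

~$~$~$~$~$mmm~~~~~~~~~~

Every step adds ~$ to the front and ~~ to the end of the previous string.
From ~$~$~$mmm~~~~~~, 2 further steps: ~$~$~$mmm~~~~~~ → ~$~$~$~$mmm~~~~~~~~ → (answer).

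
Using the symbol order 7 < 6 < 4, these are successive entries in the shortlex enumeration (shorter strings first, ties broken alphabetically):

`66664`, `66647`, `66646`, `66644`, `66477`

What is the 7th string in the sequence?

66474

Advancing 2 positions from 66477 through 66477 → 66476 reaches term 7.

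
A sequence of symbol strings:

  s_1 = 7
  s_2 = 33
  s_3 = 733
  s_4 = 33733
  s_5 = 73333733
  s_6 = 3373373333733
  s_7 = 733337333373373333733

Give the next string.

3373373333733733337333373373333733

Each term (from the third on) is the two preceding terms concatenated in order: term 3 = 7·33 = 733.
Continuing: 3373373333733 · 733337333373373333733 gives term 8.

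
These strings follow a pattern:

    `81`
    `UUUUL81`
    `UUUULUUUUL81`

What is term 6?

The strings grow by a fixed prefix UUUUL each time.
From UUUULUUUUL81, 3 further steps: UUUULUUUUL81 → UUUULUUUULUUUUL81 → UUUULUUUULUUUULUUUUL81 → (answer).

UUUULUUUULUUUULUUUULUUUUL81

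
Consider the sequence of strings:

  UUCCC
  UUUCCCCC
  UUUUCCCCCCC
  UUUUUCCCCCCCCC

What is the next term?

UUUUUUCCCCCCCCCCC

Each string has the form U^{n} C^{2n-1}, where the shown terms are n = 2, 3, 4, 5.
Setting n = 6 gives 6, 11 characters in each block.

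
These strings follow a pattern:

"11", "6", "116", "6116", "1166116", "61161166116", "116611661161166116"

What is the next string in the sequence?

Each term (from the third on) is the two preceding terms concatenated in order: term 3 = 11·6 = 116.
So term 8 is 61161166116·116611661161166116.

61161166116116611661161166116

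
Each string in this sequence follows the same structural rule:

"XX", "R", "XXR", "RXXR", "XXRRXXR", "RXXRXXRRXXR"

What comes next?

From term 3 onward, concatenate the second-to-last term with the last: XX·R = XXR, R·XXR = RXXR, …
The next term joins XXRRXXR and RXXRXXRRXXR.

XXRRXXRRXXRXXRRXXR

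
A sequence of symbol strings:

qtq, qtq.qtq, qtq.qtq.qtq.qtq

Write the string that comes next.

qtq.qtq.qtq.qtq.qtq.qtq.qtq.qtq

s(k+1) = s(k)·.·s(k) — each term doubles the last with '.' between the halves.
One more doubling of qtq.qtq.qtq.qtq gives the answer.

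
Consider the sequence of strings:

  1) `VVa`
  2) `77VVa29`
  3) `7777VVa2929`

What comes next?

Each term wraps the previous one in 77 on the left and 29 on the right.
Applying this once more to 7777VVa2929:

777777VVa292929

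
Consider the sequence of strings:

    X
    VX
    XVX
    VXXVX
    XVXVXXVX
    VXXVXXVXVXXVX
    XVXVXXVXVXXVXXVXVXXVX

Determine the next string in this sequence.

VXXVXXVXVXXVXXVXVXXVXVXXVXXVXVXXVX

This is a Fibonacci-style word recurrence s(k) = s(k−2)·s(k−1): e.g. X·VX = XVX.
The next term joins VXXVXXVXVXXVX and XVXVXXVXVXXVXXVXVXXVX.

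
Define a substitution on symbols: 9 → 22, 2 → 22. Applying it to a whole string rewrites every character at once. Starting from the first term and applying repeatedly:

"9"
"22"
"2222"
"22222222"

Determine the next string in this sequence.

Apply φ to 22222222 symbol by symbol: 2→22, 2→22, 2→22, 2→22, 2→22, 2→22, 2→22, 2→22; joined: 22 22 22 22 22 22 22 22.

2222222222222222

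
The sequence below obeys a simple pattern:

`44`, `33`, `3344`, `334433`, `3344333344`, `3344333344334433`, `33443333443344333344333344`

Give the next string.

334433334433443333443333443344333344334433

Each term (from the third on) is the previous term followed by the one before it: term 3 = 33·44 = 3344.
The next term joins 33443333443344333344333344 and 3344333344334433.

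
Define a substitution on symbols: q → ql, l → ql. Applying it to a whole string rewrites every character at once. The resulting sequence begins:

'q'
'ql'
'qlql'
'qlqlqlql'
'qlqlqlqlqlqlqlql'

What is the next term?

qlqlqlqlqlqlqlqlqlqlqlqlqlqlqlql

Replace each of the 16 characters of qlqlqlqlqlqlqlql in place — ql ql ql ql ql ql ql ql ql ql ql ql ql ql ql ql — and concatenate.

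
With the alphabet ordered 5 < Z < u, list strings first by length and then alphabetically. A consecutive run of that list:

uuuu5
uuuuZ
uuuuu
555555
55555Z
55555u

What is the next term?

5555Z5

Treat 55555u as a base-3 numeral over the given alphabet and add one, carrying through any trailing u's.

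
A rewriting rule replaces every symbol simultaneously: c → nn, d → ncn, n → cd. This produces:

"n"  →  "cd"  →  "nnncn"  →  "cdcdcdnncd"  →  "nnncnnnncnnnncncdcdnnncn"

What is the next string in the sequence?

φ(nnncnnnncnnnncncdcdnnncn) expands symbol-by-symbol to cd cd cd nn cd cd cd cd nn cd cd cd cd nn cd nn ncn nn ncn cd cd cd nn cd; joining the 24 pieces gives the next term.

cdcdcdnncdcdcdcdnncdcdcdcdnncdnnncnnnncncdcdcdnncd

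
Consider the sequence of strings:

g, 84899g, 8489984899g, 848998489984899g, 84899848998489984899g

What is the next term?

The strings grow by a fixed prefix 84899 each time.
Applying this once more to 84899848998489984899g:

8489984899848998489984899g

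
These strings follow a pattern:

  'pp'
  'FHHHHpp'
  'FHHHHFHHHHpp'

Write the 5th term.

FHHHHFHHHHFHHHHFHHHHpp

Every step adds FHHHH at the front: s(k+1) = FHHHH·s(k).
From FHHHHFHHHHpp, 2 further steps: FHHHHFHHHHpp → FHHHHFHHHHFHHHHpp → (answer).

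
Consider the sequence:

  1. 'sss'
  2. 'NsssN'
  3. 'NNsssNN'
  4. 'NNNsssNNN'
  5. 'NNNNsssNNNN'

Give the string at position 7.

Every step adds N to the front and N to the end of the previous string.
From NNNNsssNNNN, 2 further steps: NNNNsssNNNN → NNNNNsssNNNNN → (answer).

NNNNNNsssNNNNNN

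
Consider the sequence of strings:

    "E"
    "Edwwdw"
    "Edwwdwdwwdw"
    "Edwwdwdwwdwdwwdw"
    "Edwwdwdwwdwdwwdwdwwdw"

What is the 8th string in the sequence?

Edwwdwdwwdwdwwdwdwwdwdwwdwdwwdwdwwdw

The strings grow by a fixed suffix dwwdw each time.
From Edwwdwdwwdwdwwdwdwwdw, 3 further steps: Edwwdwdwwdwdwwdwdwwdw → Edwwdwdwwdwdwwdwdwwdwdwwdw → Edwwdwdwwdwdwwdwdwwdwdwwdwdwwdw → (answer).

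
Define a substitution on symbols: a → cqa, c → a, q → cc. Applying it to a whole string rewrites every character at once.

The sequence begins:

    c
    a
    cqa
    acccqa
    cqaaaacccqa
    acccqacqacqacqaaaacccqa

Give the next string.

φ(acccqacqacqacqaaaacccqa) expands symbol-by-symbol to cqa a a a cc cqa a cc cqa a cc cqa a cc cqa cqa cqa cqa a a a cc cqa; joining the 23 pieces gives the next term.

cqaaaacccqaacccqaacccqaacccqacqacqacqaaaacccqa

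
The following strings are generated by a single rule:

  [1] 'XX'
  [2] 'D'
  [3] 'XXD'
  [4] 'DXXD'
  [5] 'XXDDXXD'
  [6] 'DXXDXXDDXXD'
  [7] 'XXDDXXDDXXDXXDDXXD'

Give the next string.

DXXDXXDDXXDXXDDXXDDXXDXXDDXXD

From term 3 onward, concatenate the second-to-last term with the last: XX·D = XXD, D·XXD = DXXD, …
The next term joins DXXDXXDDXXD and XXDDXXDDXXDXXDDXXD.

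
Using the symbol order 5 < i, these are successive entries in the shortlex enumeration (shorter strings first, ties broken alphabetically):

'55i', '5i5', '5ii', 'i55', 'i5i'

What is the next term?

ii5

The successor of i5i increments the rightmost position that isn't already i and resets every position after it to 5.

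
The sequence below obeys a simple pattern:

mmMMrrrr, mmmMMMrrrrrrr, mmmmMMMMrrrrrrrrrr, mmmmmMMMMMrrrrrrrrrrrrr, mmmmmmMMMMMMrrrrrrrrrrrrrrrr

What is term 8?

mmmmmmmmmMMMMMMMMMrrrrrrrrrrrrrrrrrrrrrrrrr

Term n consists of n+1 m's, followed by n+1 M's, followed by 3n+1 r's (n = 1, 2, …).
At n = 8 the blocks have lengths 9, 9, 25.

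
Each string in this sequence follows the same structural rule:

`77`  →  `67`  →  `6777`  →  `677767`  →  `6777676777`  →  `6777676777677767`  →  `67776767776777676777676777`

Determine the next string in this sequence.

This is a Fibonacci-style word recurrence s(k) = s(k−1)·s(k−2): e.g. 67·77 = 6777.
Continuing: 67776767776777676777676777 · 6777676777677767 gives term 8.

677767677767776767776767776777676777677767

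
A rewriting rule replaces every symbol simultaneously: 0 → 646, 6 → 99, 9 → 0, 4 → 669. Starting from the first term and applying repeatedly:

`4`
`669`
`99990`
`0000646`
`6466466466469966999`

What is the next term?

Rewriting the 19 symbols of 6466466466469966999 one by one yields 99 669 99 99 669 99 99 669 99 99 669 99 0 0 99 99 0 0 0; concatenated:

9966999996699999669999966999009999000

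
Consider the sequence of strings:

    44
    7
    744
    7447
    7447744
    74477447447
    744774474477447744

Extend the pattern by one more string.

Each term (from the third on) is the previous term followed by the one before it: term 3 = 7·44 = 744.
Continuing: 744774474477447744 · 74477447447 gives term 8.

74477447447744774474477447447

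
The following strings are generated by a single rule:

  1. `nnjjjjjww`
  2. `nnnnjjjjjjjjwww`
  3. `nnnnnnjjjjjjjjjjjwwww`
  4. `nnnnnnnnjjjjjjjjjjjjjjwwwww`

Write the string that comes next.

The n-th term is 2n-2 n's then 3n-1 j's then n w's, where the shown terms are n = 2, 3, 4, 5.
At n = 6 the blocks have lengths 10, 17, 6.

nnnnnnnnnnjjjjjjjjjjjjjjjjjwwwwww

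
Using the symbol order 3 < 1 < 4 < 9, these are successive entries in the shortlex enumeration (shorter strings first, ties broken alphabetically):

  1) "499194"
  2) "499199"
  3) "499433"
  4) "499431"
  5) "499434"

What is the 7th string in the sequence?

499413

Advancing 2 positions from 499434 through 499434 → 499439 reaches term 7.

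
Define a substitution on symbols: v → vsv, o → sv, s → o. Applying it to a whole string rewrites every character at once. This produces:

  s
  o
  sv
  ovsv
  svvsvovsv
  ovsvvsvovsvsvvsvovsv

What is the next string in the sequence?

Applying the rule to each of the 20 symbols of ovsvvsvovsvsvvsvovsv gives the pieces sv vsv o vsv vsv o vsv sv vsv o vsv o vsv vsv o vsv sv vsv o vsv, which concatenate to the answer.

svvsvovsvvsvovsvsvvsvovsvovsvvsvovsvsvvsvovsv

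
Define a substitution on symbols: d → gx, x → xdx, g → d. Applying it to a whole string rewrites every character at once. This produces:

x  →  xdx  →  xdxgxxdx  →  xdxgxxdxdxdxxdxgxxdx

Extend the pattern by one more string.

xdxgxxdxdxdxxdxgxxdxgxxdxgxxdxxdxgxxdxdxdxxdxgxxdx

Replace each of the 20 characters of xdxgxxdxdxdxxdxgxxdx in place — xdx gx xdx d xdx xdx gx xdx gx xdx gx xdx xdx gx xdx d xdx xdx gx xdx — and concatenate.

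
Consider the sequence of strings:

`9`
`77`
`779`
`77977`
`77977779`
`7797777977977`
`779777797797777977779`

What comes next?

7797777977977779777797797777977977

Each term (from the third on) is the previous term followed by the one before it: term 3 = 77·9 = 779.
Continuing: 779777797797777977779 · 7797777977977 gives term 8.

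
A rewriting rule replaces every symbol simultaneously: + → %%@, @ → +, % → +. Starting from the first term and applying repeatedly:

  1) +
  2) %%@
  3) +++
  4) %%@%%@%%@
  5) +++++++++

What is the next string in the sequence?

Expanding +++++++++: +→%%@, +→%%@, +→%%@, +→%%@, +→%%@, +→%%@, +→%%@, +→%%@, +→%%@. Concatenated: %%@ %%@ %%@ %%@ %%@ %%@ %%@ %%@ %%@.

%%@%%@%%@%%@%%@%%@%%@%%@%%@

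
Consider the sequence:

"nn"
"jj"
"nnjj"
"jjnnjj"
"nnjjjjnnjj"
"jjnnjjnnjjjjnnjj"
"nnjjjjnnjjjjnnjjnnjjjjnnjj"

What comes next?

jjnnjjnnjjjjnnjjnnjjjjnnjjjjnnjjnnjjjjnnjj

This is a Fibonacci-style word recurrence s(k) = s(k−2)·s(k−1): e.g. nn·jj = nnjj.
Continuing: jjnnjjnnjjjjnnjj · nnjjjjnnjjjjnnjjnnjjjjnnjj gives term 8.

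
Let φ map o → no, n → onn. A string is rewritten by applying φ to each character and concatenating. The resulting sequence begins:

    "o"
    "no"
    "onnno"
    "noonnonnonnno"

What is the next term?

Replace each of the 13 characters of noonnonnonnno in place — onn no no onn onn no onn onn no onn onn onn no — and concatenate.

onnnonoonnonnnoonnonnnoonnonnonnno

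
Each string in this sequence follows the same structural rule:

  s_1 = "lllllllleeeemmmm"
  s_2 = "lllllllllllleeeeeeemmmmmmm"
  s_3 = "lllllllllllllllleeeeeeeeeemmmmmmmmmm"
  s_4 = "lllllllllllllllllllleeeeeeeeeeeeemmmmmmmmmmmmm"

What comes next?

The n-th term is 4n l's then 3n-2 e's then 3n-2 m's, where the shown terms are n = 2, 3, 4, 5.
Setting n = 6 gives 24, 16, 16 characters in each block.

lllllllllllllllllllllllleeeeeeeeeeeeeeeemmmmmmmmmmmmmmmm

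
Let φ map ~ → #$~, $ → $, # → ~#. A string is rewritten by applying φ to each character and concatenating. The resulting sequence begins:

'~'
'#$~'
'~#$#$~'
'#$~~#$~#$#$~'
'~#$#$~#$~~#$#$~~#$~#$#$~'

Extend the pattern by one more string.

Rewriting the 24 symbols of ~#$#$~#$~~#$#$~~#$~#$#$~ one by one yields #$~ ~# $ ~# $ #$~ ~# $ #$~ #$~ ~# $ ~# $ #$~ #$~ ~# $ #$~ ~# $ ~# $ #$~; concatenated:

#$~~#$~#$#$~~#$#$~#$~~#$~#$#$~#$~~#$#$~~#$~#$#$~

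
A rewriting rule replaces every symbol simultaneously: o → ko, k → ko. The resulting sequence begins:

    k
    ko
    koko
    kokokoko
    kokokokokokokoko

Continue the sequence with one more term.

φ(kokokokokokokoko) expands symbol-by-symbol to ko ko ko ko ko ko ko ko ko ko ko ko ko ko ko ko; joining the 16 pieces gives the next term.

kokokokokokokokokokokokokokokoko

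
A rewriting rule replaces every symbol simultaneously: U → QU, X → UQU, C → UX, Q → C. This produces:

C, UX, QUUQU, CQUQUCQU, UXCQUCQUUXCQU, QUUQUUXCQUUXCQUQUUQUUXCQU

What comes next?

Replace each of the 25 characters of QUUQUUXCQUUXCQUQUUQUUXCQU in place — C QU QU C QU QU UQU UX C QU QU UQU UX C QU C QU QU C QU QU UQU UX C QU — and concatenate.

CQUQUCQUQUUQUUXCQUQUUQUUXCQUCQUQUCQUQUUQUUXCQU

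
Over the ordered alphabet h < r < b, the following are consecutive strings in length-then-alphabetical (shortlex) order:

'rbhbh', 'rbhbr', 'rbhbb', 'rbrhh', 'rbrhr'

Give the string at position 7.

Advancing 2 positions from rbrhr through rbrhr → rbrhb reaches term 7.

rbrrh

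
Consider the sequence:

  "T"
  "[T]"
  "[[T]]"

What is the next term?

Every step adds [ to the front and ] to the end of the previous string.
One more step from [[T]] gives the answer.

[[[T]]]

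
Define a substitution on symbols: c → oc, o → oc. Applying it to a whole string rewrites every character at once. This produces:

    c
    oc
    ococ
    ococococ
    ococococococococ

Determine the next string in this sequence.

Applying the rule to each of the 16 symbols of ococococococococ gives the pieces oc oc oc oc oc oc oc oc oc oc oc oc oc oc oc oc, which concatenate to the answer.

ococococococococococococococococ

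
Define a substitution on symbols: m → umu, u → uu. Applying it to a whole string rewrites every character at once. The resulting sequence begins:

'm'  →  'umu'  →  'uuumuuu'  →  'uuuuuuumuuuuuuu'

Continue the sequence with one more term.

Replace each of the 15 characters of uuuuuuumuuuuuuu in place — uu uu uu uu uu uu uu umu uu uu uu uu uu uu uu — and concatenate.

uuuuuuuuuuuuuuumuuuuuuuuuuuuuuu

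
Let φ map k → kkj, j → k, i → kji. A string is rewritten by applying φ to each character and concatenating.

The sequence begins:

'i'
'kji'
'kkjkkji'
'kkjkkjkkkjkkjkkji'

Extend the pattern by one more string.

kkjkkjkkkjkkjkkkjkkjkkjkkkjkkjkkkjkkjkkji

Replace each of the 17 characters of kkjkkjkkkjkkjkkji in place — kkj kkj k kkj kkj k kkj kkj kkj k kkj kkj k kkj kkj k kji — and concatenate.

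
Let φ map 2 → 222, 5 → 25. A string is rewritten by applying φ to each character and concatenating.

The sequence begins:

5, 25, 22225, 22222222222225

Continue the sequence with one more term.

Rewriting the 14 symbols of 22222222222225 one by one yields 222 222 222 222 222 222 222 222 222 222 222 222 222 25; concatenated:

22222222222222222222222222222222222222225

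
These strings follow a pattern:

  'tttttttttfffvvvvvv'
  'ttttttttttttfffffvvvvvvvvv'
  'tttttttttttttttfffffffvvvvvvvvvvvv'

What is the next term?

Term n consists of 3n+3 t's, followed by 2n-1 f's, followed by 3n v's, where the shown terms are n = 2, 3, 4.
At n = 5 the blocks have lengths 18, 9, 15.

ttttttttttttttttttfffffffffvvvvvvvvvvvvvvv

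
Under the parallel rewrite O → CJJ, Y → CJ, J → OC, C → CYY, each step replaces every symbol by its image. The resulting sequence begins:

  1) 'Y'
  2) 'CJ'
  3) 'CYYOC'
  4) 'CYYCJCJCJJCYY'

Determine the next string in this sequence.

φ(CYYCJCJCJJCYY) expands symbol-by-symbol to CYY CJ CJ CYY OC CYY OC CYY OC OC CYY CJ CJ; joining the 13 pieces gives the next term.

CYYCJCJCYYOCCYYOCCYYOCOCCYYCJCJ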